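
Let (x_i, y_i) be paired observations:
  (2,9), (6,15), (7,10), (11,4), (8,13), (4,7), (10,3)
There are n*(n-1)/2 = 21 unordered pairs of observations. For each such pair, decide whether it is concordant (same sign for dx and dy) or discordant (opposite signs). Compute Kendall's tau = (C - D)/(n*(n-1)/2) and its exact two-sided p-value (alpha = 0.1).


Step 1: Enumerate the 21 unordered pairs (i,j) with i<j and classify each by sign(x_j-x_i) * sign(y_j-y_i).
  (1,2):dx=+4,dy=+6->C; (1,3):dx=+5,dy=+1->C; (1,4):dx=+9,dy=-5->D; (1,5):dx=+6,dy=+4->C
  (1,6):dx=+2,dy=-2->D; (1,7):dx=+8,dy=-6->D; (2,3):dx=+1,dy=-5->D; (2,4):dx=+5,dy=-11->D
  (2,5):dx=+2,dy=-2->D; (2,6):dx=-2,dy=-8->C; (2,7):dx=+4,dy=-12->D; (3,4):dx=+4,dy=-6->D
  (3,5):dx=+1,dy=+3->C; (3,6):dx=-3,dy=-3->C; (3,7):dx=+3,dy=-7->D; (4,5):dx=-3,dy=+9->D
  (4,6):dx=-7,dy=+3->D; (4,7):dx=-1,dy=-1->C; (5,6):dx=-4,dy=-6->C; (5,7):dx=+2,dy=-10->D
  (6,7):dx=+6,dy=-4->D
Step 2: C = 8, D = 13, total pairs = 21.
Step 3: tau = (C - D)/(n(n-1)/2) = (8 - 13)/21 = -0.238095.
Step 4: Exact two-sided p-value (enumerate n! = 5040 permutations of y under H0): p = 0.561905.
Step 5: alpha = 0.1. fail to reject H0.

tau_b = -0.2381 (C=8, D=13), p = 0.561905, fail to reject H0.


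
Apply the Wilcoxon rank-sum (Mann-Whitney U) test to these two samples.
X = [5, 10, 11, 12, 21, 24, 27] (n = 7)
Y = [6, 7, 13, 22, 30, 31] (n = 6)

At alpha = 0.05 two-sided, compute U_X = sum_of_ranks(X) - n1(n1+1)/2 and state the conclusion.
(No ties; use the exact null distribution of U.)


Step 1: Combine and sort all 13 observations; assign midranks.
sorted (value, group): (5,X), (6,Y), (7,Y), (10,X), (11,X), (12,X), (13,Y), (21,X), (22,Y), (24,X), (27,X), (30,Y), (31,Y)
ranks: 5->1, 6->2, 7->3, 10->4, 11->5, 12->6, 13->7, 21->8, 22->9, 24->10, 27->11, 30->12, 31->13
Step 2: Rank sum for X: R1 = 1 + 4 + 5 + 6 + 8 + 10 + 11 = 45.
Step 3: U_X = R1 - n1(n1+1)/2 = 45 - 7*8/2 = 45 - 28 = 17.
       U_Y = n1*n2 - U_X = 42 - 17 = 25.
Step 4: No ties, so the exact null distribution of U (based on enumerating the C(13,7) = 1716 equally likely rank assignments) gives the two-sided p-value.
Step 5: p-value = 0.628205; compare to alpha = 0.05. fail to reject H0.

U_X = 17, p = 0.628205, fail to reject H0 at alpha = 0.05.


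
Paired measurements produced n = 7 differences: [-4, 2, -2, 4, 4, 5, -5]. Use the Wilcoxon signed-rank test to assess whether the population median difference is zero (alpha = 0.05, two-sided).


Step 1: Drop any zero differences (none here) and take |d_i|.
|d| = [4, 2, 2, 4, 4, 5, 5]
Step 2: Midrank |d_i| (ties get averaged ranks).
ranks: |4|->4, |2|->1.5, |2|->1.5, |4|->4, |4|->4, |5|->6.5, |5|->6.5
Step 3: Attach original signs; sum ranks with positive sign and with negative sign.
W+ = 1.5 + 4 + 4 + 6.5 = 16
W- = 4 + 1.5 + 6.5 = 12
(Check: W+ + W- = 28 should equal n(n+1)/2 = 28.)
Step 4: Test statistic W = min(W+, W-) = 12.
Step 5: Ties in |d|, so use the tie-corrected normal approximation.
        E[W] = n(n+1)/4 = 7*8/4 = 14.
        Tie groups: |d|=2 (t=2), |d|=4 (t=3), |d|=5 (t=2); sum(t^3 - t) = 36.
        Var[W] = n(n+1)(2n+1)/24 - sum(t^3-t)/48 = 840/24 - 36/48 = 34.25.
        z = (W - E[W]) / sqrt(Var[W]) = (12 - 14) / 5.8523 = -0.3417.
        Two-sided p = 2*Phi(z) = 0.732544.
Step 6: alpha = 0.05. fail to reject H0.

W+ = 16, W- = 12, W = min = 12, p = 0.732544, fail to reject H0.


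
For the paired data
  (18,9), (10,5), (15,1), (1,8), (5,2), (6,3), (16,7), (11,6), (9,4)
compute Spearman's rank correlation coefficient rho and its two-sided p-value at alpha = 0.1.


Step 1: Rank x and y separately (midranks; no ties here).
rank(x): 18->9, 10->5, 15->7, 1->1, 5->2, 6->3, 16->8, 11->6, 9->4
rank(y): 9->9, 5->5, 1->1, 8->8, 2->2, 3->3, 7->7, 6->6, 4->4
Step 2: d_i = R_x(i) - R_y(i); compute d_i^2.
  (9-9)^2=0, (5-5)^2=0, (7-1)^2=36, (1-8)^2=49, (2-2)^2=0, (3-3)^2=0, (8-7)^2=1, (6-6)^2=0, (4-4)^2=0
sum(d^2) = 86.
Step 3: rho = 1 - 6*86 / (9*(9^2 - 1)) = 1 - 516/720 = 0.283333.
Step 4: Under H0, t = rho * sqrt((n-2)/(1-rho^2)) = 0.7817 ~ t(7).
Step 5: Two-sided p-value from the t-distribution with 7 df = 0.460030.
Step 6: alpha = 0.1. fail to reject H0.

rho = 0.2833, p = 0.460030, fail to reject H0 at alpha = 0.1.


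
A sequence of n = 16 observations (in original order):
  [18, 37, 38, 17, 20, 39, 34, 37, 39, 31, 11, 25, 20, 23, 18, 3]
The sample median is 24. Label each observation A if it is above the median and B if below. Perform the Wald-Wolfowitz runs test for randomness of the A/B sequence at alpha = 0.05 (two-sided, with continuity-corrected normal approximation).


Step 1: Compute median = 24; label A = above, B = below.
Labels in order: BAABBAAAAABABBBB  (n_A = 8, n_B = 8)
Step 2: Count runs R = 7.
Step 3: Under H0 (random ordering), E[R] = 2*n_A*n_B/(n_A+n_B) + 1 = 2*8*8/16 + 1 = 9.0000.
        Var[R] = 2*n_A*n_B*(2*n_A*n_B - n_A - n_B) / ((n_A+n_B)^2 * (n_A+n_B-1)) = 14336/3840 = 3.7333.
        SD[R] = 1.9322.
Step 4: Continuity-corrected z = (R + 0.5 - E[R]) / SD[R] = (7 + 0.5 - 9.0000) / 1.9322 = -0.7763.
Step 5: Two-sided p-value via normal approximation = 2*(1 - Phi(|z|)) = 0.437558.
Step 6: alpha = 0.05. fail to reject H0.

R = 7, z = -0.7763, p = 0.437558, fail to reject H0.


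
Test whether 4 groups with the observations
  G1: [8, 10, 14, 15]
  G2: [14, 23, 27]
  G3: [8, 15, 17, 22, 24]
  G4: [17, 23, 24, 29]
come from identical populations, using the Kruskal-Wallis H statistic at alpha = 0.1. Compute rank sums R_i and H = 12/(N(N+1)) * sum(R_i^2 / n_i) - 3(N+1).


Step 1: Combine all N = 16 observations and assign midranks.
sorted (value, group, rank): (8,G1,1.5), (8,G3,1.5), (10,G1,3), (14,G1,4.5), (14,G2,4.5), (15,G1,6.5), (15,G3,6.5), (17,G3,8.5), (17,G4,8.5), (22,G3,10), (23,G2,11.5), (23,G4,11.5), (24,G3,13.5), (24,G4,13.5), (27,G2,15), (29,G4,16)
Step 2: Sum ranks within each group.
R_1 = 15.5 (n_1 = 4)
R_2 = 31 (n_2 = 3)
R_3 = 40 (n_3 = 5)
R_4 = 49.5 (n_4 = 4)
Step 3: H = 12/(N(N+1)) * sum(R_i^2/n_i) - 3(N+1)
     = 12/(16*17) * (15.5^2/4 + 31^2/3 + 40^2/5 + 49.5^2/4) - 3*17
     = 0.044118 * 1312.96 - 51
     = 6.924632.
Step 4: Ties present; correction factor C = 1 - 36/(16^3 - 16) = 0.991176. Corrected H = 6.924632 / 0.991176 = 6.986276.
Step 5: Under H0, H ~ chi^2(3); p-value = 0.072336.
Step 6: alpha = 0.1. reject H0.

H = 6.9863, df = 3, p = 0.072336, reject H0.


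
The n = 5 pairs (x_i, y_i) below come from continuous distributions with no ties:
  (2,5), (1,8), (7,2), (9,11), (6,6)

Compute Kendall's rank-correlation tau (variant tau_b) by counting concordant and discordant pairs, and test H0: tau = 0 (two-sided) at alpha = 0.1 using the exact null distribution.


Step 1: Enumerate the 10 unordered pairs (i,j) with i<j and classify each by sign(x_j-x_i) * sign(y_j-y_i).
  (1,2):dx=-1,dy=+3->D; (1,3):dx=+5,dy=-3->D; (1,4):dx=+7,dy=+6->C; (1,5):dx=+4,dy=+1->C
  (2,3):dx=+6,dy=-6->D; (2,4):dx=+8,dy=+3->C; (2,5):dx=+5,dy=-2->D; (3,4):dx=+2,dy=+9->C
  (3,5):dx=-1,dy=+4->D; (4,5):dx=-3,dy=-5->C
Step 2: C = 5, D = 5, total pairs = 10.
Step 3: tau = (C - D)/(n(n-1)/2) = (5 - 5)/10 = 0.000000.
Step 4: Exact two-sided p-value (enumerate n! = 120 permutations of y under H0): p = 1.000000.
Step 5: alpha = 0.1. fail to reject H0.

tau_b = 0.0000 (C=5, D=5), p = 1.000000, fail to reject H0.


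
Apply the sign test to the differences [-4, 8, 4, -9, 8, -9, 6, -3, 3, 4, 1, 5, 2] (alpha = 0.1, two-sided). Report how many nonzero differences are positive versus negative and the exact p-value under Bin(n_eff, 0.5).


Step 1: Discard zero differences. Original n = 13; n_eff = number of nonzero differences = 13.
Nonzero differences (with sign): -4, +8, +4, -9, +8, -9, +6, -3, +3, +4, +1, +5, +2
Step 2: Count signs: positive = 9, negative = 4.
Step 3: Under H0: P(positive) = 0.5, so the number of positives S ~ Bin(13, 0.5).
Step 4: Two-sided exact p-value = sum of Bin(13,0.5) probabilities at or below the observed probability = 0.266846.
Step 5: alpha = 0.1. fail to reject H0.

n_eff = 13, pos = 9, neg = 4, p = 0.266846, fail to reject H0.


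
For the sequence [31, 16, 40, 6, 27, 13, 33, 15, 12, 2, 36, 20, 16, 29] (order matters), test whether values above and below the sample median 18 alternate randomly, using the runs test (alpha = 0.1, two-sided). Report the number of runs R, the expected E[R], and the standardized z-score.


Step 1: Compute median = 18; label A = above, B = below.
Labels in order: ABABABABBBAABA  (n_A = 7, n_B = 7)
Step 2: Count runs R = 11.
Step 3: Under H0 (random ordering), E[R] = 2*n_A*n_B/(n_A+n_B) + 1 = 2*7*7/14 + 1 = 8.0000.
        Var[R] = 2*n_A*n_B*(2*n_A*n_B - n_A - n_B) / ((n_A+n_B)^2 * (n_A+n_B-1)) = 8232/2548 = 3.2308.
        SD[R] = 1.7974.
Step 4: Continuity-corrected z = (R - 0.5 - E[R]) / SD[R] = (11 - 0.5 - 8.0000) / 1.7974 = 1.3909.
Step 5: Two-sided p-value via normal approximation = 2*(1 - Phi(|z|)) = 0.164264.
Step 6: alpha = 0.1. fail to reject H0.

R = 11, z = 1.3909, p = 0.164264, fail to reject H0.


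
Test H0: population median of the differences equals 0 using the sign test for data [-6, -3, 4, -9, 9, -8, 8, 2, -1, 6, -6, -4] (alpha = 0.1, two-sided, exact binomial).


Step 1: Discard zero differences. Original n = 12; n_eff = number of nonzero differences = 12.
Nonzero differences (with sign): -6, -3, +4, -9, +9, -8, +8, +2, -1, +6, -6, -4
Step 2: Count signs: positive = 5, negative = 7.
Step 3: Under H0: P(positive) = 0.5, so the number of positives S ~ Bin(12, 0.5).
Step 4: Two-sided exact p-value = sum of Bin(12,0.5) probabilities at or below the observed probability = 0.774414.
Step 5: alpha = 0.1. fail to reject H0.

n_eff = 12, pos = 5, neg = 7, p = 0.774414, fail to reject H0.


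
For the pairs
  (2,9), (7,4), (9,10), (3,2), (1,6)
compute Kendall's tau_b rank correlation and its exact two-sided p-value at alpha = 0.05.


Step 1: Enumerate the 10 unordered pairs (i,j) with i<j and classify each by sign(x_j-x_i) * sign(y_j-y_i).
  (1,2):dx=+5,dy=-5->D; (1,3):dx=+7,dy=+1->C; (1,4):dx=+1,dy=-7->D; (1,5):dx=-1,dy=-3->C
  (2,3):dx=+2,dy=+6->C; (2,4):dx=-4,dy=-2->C; (2,5):dx=-6,dy=+2->D; (3,4):dx=-6,dy=-8->C
  (3,5):dx=-8,dy=-4->C; (4,5):dx=-2,dy=+4->D
Step 2: C = 6, D = 4, total pairs = 10.
Step 3: tau = (C - D)/(n(n-1)/2) = (6 - 4)/10 = 0.200000.
Step 4: Exact two-sided p-value (enumerate n! = 120 permutations of y under H0): p = 0.816667.
Step 5: alpha = 0.05. fail to reject H0.

tau_b = 0.2000 (C=6, D=4), p = 0.816667, fail to reject H0.


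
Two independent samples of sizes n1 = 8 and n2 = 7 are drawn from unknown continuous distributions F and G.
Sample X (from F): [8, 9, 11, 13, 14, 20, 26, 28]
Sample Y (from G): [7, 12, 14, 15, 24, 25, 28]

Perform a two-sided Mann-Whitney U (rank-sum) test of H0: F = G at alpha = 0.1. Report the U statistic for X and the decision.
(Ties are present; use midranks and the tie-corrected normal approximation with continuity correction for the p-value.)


Step 1: Combine and sort all 15 observations; assign midranks.
sorted (value, group): (7,Y), (8,X), (9,X), (11,X), (12,Y), (13,X), (14,X), (14,Y), (15,Y), (20,X), (24,Y), (25,Y), (26,X), (28,X), (28,Y)
ranks: 7->1, 8->2, 9->3, 11->4, 12->5, 13->6, 14->7.5, 14->7.5, 15->9, 20->10, 24->11, 25->12, 26->13, 28->14.5, 28->14.5
Step 2: Rank sum for X: R1 = 2 + 3 + 4 + 6 + 7.5 + 10 + 13 + 14.5 = 60.
Step 3: U_X = R1 - n1(n1+1)/2 = 60 - 8*9/2 = 60 - 36 = 24.
       U_Y = n1*n2 - U_X = 56 - 24 = 32.
Step 4: Ties are present, so use the tie-corrected normal approximation (with continuity correction) for the p-value.
Step 5: p-value = 0.684910; compare to alpha = 0.1. fail to reject H0.

U_X = 24, p = 0.684910, fail to reject H0 at alpha = 0.1.


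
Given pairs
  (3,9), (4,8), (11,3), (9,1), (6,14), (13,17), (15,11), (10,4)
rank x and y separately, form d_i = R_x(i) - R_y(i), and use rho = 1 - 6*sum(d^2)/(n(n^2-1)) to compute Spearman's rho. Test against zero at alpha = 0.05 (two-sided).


Step 1: Rank x and y separately (midranks; no ties here).
rank(x): 3->1, 4->2, 11->6, 9->4, 6->3, 13->7, 15->8, 10->5
rank(y): 9->5, 8->4, 3->2, 1->1, 14->7, 17->8, 11->6, 4->3
Step 2: d_i = R_x(i) - R_y(i); compute d_i^2.
  (1-5)^2=16, (2-4)^2=4, (6-2)^2=16, (4-1)^2=9, (3-7)^2=16, (7-8)^2=1, (8-6)^2=4, (5-3)^2=4
sum(d^2) = 70.
Step 3: rho = 1 - 6*70 / (8*(8^2 - 1)) = 1 - 420/504 = 0.166667.
Step 4: Under H0, t = rho * sqrt((n-2)/(1-rho^2)) = 0.4140 ~ t(6).
Step 5: Two-sided p-value from the t-distribution with 6 df = 0.693239.
Step 6: alpha = 0.05. fail to reject H0.

rho = 0.1667, p = 0.693239, fail to reject H0 at alpha = 0.05.


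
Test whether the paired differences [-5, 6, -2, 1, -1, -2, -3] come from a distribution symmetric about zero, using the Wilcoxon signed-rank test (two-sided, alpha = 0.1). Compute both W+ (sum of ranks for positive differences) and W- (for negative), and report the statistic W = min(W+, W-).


Step 1: Drop any zero differences (none here) and take |d_i|.
|d| = [5, 6, 2, 1, 1, 2, 3]
Step 2: Midrank |d_i| (ties get averaged ranks).
ranks: |5|->6, |6|->7, |2|->3.5, |1|->1.5, |1|->1.5, |2|->3.5, |3|->5
Step 3: Attach original signs; sum ranks with positive sign and with negative sign.
W+ = 7 + 1.5 = 8.5
W- = 6 + 3.5 + 1.5 + 3.5 + 5 = 19.5
(Check: W+ + W- = 28 should equal n(n+1)/2 = 28.)
Step 4: Test statistic W = min(W+, W-) = 8.5.
Step 5: Ties in |d|, so use the tie-corrected normal approximation.
        E[W] = n(n+1)/4 = 7*8/4 = 14.
        Tie groups: |d|=1 (t=2), |d|=2 (t=2); sum(t^3 - t) = 12.
        Var[W] = n(n+1)(2n+1)/24 - sum(t^3-t)/48 = 840/24 - 12/48 = 34.75.
        z = (W - E[W]) / sqrt(Var[W]) = (8.5 - 14) / 5.8949 = -0.9330.
        Two-sided p = 2*Phi(z) = 0.350816.
Step 6: alpha = 0.1. fail to reject H0.

W+ = 8.5, W- = 19.5, W = min = 8.5, p = 0.350816, fail to reject H0.


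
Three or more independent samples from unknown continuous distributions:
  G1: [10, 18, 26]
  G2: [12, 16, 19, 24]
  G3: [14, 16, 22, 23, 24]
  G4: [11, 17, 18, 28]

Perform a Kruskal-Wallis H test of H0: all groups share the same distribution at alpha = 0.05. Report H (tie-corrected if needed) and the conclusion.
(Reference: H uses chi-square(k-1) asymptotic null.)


Step 1: Combine all N = 16 observations and assign midranks.
sorted (value, group, rank): (10,G1,1), (11,G4,2), (12,G2,3), (14,G3,4), (16,G2,5.5), (16,G3,5.5), (17,G4,7), (18,G1,8.5), (18,G4,8.5), (19,G2,10), (22,G3,11), (23,G3,12), (24,G2,13.5), (24,G3,13.5), (26,G1,15), (28,G4,16)
Step 2: Sum ranks within each group.
R_1 = 24.5 (n_1 = 3)
R_2 = 32 (n_2 = 4)
R_3 = 46 (n_3 = 5)
R_4 = 33.5 (n_4 = 4)
Step 3: H = 12/(N(N+1)) * sum(R_i^2/n_i) - 3(N+1)
     = 12/(16*17) * (24.5^2/3 + 32^2/4 + 46^2/5 + 33.5^2/4) - 3*17
     = 0.044118 * 1159.85 - 51
     = 0.169669.
Step 4: Ties present; correction factor C = 1 - 18/(16^3 - 16) = 0.995588. Corrected H = 0.169669 / 0.995588 = 0.170421.
Step 5: Under H0, H ~ chi^2(3); p-value = 0.982217.
Step 6: alpha = 0.05. fail to reject H0.

H = 0.1704, df = 3, p = 0.982217, fail to reject H0.


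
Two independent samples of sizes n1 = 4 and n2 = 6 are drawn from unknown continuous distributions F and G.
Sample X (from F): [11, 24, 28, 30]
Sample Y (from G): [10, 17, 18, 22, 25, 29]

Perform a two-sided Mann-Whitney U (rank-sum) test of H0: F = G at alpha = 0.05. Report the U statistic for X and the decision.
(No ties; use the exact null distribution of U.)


Step 1: Combine and sort all 10 observations; assign midranks.
sorted (value, group): (10,Y), (11,X), (17,Y), (18,Y), (22,Y), (24,X), (25,Y), (28,X), (29,Y), (30,X)
ranks: 10->1, 11->2, 17->3, 18->4, 22->5, 24->6, 25->7, 28->8, 29->9, 30->10
Step 2: Rank sum for X: R1 = 2 + 6 + 8 + 10 = 26.
Step 3: U_X = R1 - n1(n1+1)/2 = 26 - 4*5/2 = 26 - 10 = 16.
       U_Y = n1*n2 - U_X = 24 - 16 = 8.
Step 4: No ties, so the exact null distribution of U (based on enumerating the C(10,4) = 210 equally likely rank assignments) gives the two-sided p-value.
Step 5: p-value = 0.476190; compare to alpha = 0.05. fail to reject H0.

U_X = 16, p = 0.476190, fail to reject H0 at alpha = 0.05.


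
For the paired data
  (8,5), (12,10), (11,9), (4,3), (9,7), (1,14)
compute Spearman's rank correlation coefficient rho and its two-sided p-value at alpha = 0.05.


Step 1: Rank x and y separately (midranks; no ties here).
rank(x): 8->3, 12->6, 11->5, 4->2, 9->4, 1->1
rank(y): 5->2, 10->5, 9->4, 3->1, 7->3, 14->6
Step 2: d_i = R_x(i) - R_y(i); compute d_i^2.
  (3-2)^2=1, (6-5)^2=1, (5-4)^2=1, (2-1)^2=1, (4-3)^2=1, (1-6)^2=25
sum(d^2) = 30.
Step 3: rho = 1 - 6*30 / (6*(6^2 - 1)) = 1 - 180/210 = 0.142857.
Step 4: Under H0, t = rho * sqrt((n-2)/(1-rho^2)) = 0.2887 ~ t(4).
Step 5: Two-sided p-value from the t-distribution with 4 df = 0.787172.
Step 6: alpha = 0.05. fail to reject H0.

rho = 0.1429, p = 0.787172, fail to reject H0 at alpha = 0.05.


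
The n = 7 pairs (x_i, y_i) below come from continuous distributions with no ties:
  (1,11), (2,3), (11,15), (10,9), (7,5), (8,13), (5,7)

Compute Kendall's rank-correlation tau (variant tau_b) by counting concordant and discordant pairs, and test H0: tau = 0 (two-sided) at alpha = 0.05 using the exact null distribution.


Step 1: Enumerate the 21 unordered pairs (i,j) with i<j and classify each by sign(x_j-x_i) * sign(y_j-y_i).
  (1,2):dx=+1,dy=-8->D; (1,3):dx=+10,dy=+4->C; (1,4):dx=+9,dy=-2->D; (1,5):dx=+6,dy=-6->D
  (1,6):dx=+7,dy=+2->C; (1,7):dx=+4,dy=-4->D; (2,3):dx=+9,dy=+12->C; (2,4):dx=+8,dy=+6->C
  (2,5):dx=+5,dy=+2->C; (2,6):dx=+6,dy=+10->C; (2,7):dx=+3,dy=+4->C; (3,4):dx=-1,dy=-6->C
  (3,5):dx=-4,dy=-10->C; (3,6):dx=-3,dy=-2->C; (3,7):dx=-6,dy=-8->C; (4,5):dx=-3,dy=-4->C
  (4,6):dx=-2,dy=+4->D; (4,7):dx=-5,dy=-2->C; (5,6):dx=+1,dy=+8->C; (5,7):dx=-2,dy=+2->D
  (6,7):dx=-3,dy=-6->C
Step 2: C = 15, D = 6, total pairs = 21.
Step 3: tau = (C - D)/(n(n-1)/2) = (15 - 6)/21 = 0.428571.
Step 4: Exact two-sided p-value (enumerate n! = 5040 permutations of y under H0): p = 0.238889.
Step 5: alpha = 0.05. fail to reject H0.

tau_b = 0.4286 (C=15, D=6), p = 0.238889, fail to reject H0.


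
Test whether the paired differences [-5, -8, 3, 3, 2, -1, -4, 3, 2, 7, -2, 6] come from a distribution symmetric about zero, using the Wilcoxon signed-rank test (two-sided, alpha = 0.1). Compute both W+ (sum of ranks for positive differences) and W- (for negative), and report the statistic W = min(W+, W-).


Step 1: Drop any zero differences (none here) and take |d_i|.
|d| = [5, 8, 3, 3, 2, 1, 4, 3, 2, 7, 2, 6]
Step 2: Midrank |d_i| (ties get averaged ranks).
ranks: |5|->9, |8|->12, |3|->6, |3|->6, |2|->3, |1|->1, |4|->8, |3|->6, |2|->3, |7|->11, |2|->3, |6|->10
Step 3: Attach original signs; sum ranks with positive sign and with negative sign.
W+ = 6 + 6 + 3 + 6 + 3 + 11 + 10 = 45
W- = 9 + 12 + 1 + 8 + 3 = 33
(Check: W+ + W- = 78 should equal n(n+1)/2 = 78.)
Step 4: Test statistic W = min(W+, W-) = 33.
Step 5: Ties in |d|, so use the tie-corrected normal approximation.
        E[W] = n(n+1)/4 = 12*13/4 = 39.
        Tie groups: |d|=2 (t=3), |d|=3 (t=3); sum(t^3 - t) = 48.
        Var[W] = n(n+1)(2n+1)/24 - sum(t^3-t)/48 = 3900/24 - 48/48 = 161.5.
        z = (W - E[W]) / sqrt(Var[W]) = (33 - 39) / 12.7083 = -0.4721.
        Two-sided p = 2*Phi(z) = 0.636831.
Step 6: alpha = 0.1. fail to reject H0.

W+ = 45, W- = 33, W = min = 33, p = 0.636831, fail to reject H0.


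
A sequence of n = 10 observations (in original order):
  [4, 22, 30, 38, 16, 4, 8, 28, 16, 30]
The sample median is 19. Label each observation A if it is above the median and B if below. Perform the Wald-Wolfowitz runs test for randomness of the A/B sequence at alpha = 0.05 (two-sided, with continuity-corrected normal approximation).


Step 1: Compute median = 19; label A = above, B = below.
Labels in order: BAAABBBABA  (n_A = 5, n_B = 5)
Step 2: Count runs R = 6.
Step 3: Under H0 (random ordering), E[R] = 2*n_A*n_B/(n_A+n_B) + 1 = 2*5*5/10 + 1 = 6.0000.
        Var[R] = 2*n_A*n_B*(2*n_A*n_B - n_A - n_B) / ((n_A+n_B)^2 * (n_A+n_B-1)) = 2000/900 = 2.2222.
        SD[R] = 1.4907.
Step 4: R = E[R], so z = 0 with no continuity correction.
Step 5: Two-sided p-value via normal approximation = 2*(1 - Phi(|z|)) = 1.000000.
Step 6: alpha = 0.05. fail to reject H0.

R = 6, z = 0.0000, p = 1.000000, fail to reject H0.


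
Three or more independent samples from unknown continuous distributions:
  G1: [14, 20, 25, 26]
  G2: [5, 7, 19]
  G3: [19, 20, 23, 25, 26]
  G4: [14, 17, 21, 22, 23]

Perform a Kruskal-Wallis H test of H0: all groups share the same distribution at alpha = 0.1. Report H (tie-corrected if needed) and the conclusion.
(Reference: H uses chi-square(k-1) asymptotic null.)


Step 1: Combine all N = 17 observations and assign midranks.
sorted (value, group, rank): (5,G2,1), (7,G2,2), (14,G1,3.5), (14,G4,3.5), (17,G4,5), (19,G2,6.5), (19,G3,6.5), (20,G1,8.5), (20,G3,8.5), (21,G4,10), (22,G4,11), (23,G3,12.5), (23,G4,12.5), (25,G1,14.5), (25,G3,14.5), (26,G1,16.5), (26,G3,16.5)
Step 2: Sum ranks within each group.
R_1 = 43 (n_1 = 4)
R_2 = 9.5 (n_2 = 3)
R_3 = 58.5 (n_3 = 5)
R_4 = 42 (n_4 = 5)
Step 3: H = 12/(N(N+1)) * sum(R_i^2/n_i) - 3(N+1)
     = 12/(17*18) * (43^2/4 + 9.5^2/3 + 58.5^2/5 + 42^2/5) - 3*18
     = 0.039216 * 1529.58 - 54
     = 5.983660.
Step 4: Ties present; correction factor C = 1 - 36/(17^3 - 17) = 0.992647. Corrected H = 5.983660 / 0.992647 = 6.027984.
Step 5: Under H0, H ~ chi^2(3); p-value = 0.110257.
Step 6: alpha = 0.1. fail to reject H0.

H = 6.0280, df = 3, p = 0.110257, fail to reject H0.


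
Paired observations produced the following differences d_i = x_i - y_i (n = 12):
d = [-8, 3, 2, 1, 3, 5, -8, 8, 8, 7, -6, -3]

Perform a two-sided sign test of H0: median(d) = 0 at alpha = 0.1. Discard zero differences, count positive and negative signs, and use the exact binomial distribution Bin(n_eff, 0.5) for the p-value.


Step 1: Discard zero differences. Original n = 12; n_eff = number of nonzero differences = 12.
Nonzero differences (with sign): -8, +3, +2, +1, +3, +5, -8, +8, +8, +7, -6, -3
Step 2: Count signs: positive = 8, negative = 4.
Step 3: Under H0: P(positive) = 0.5, so the number of positives S ~ Bin(12, 0.5).
Step 4: Two-sided exact p-value = sum of Bin(12,0.5) probabilities at or below the observed probability = 0.387695.
Step 5: alpha = 0.1. fail to reject H0.

n_eff = 12, pos = 8, neg = 4, p = 0.387695, fail to reject H0.


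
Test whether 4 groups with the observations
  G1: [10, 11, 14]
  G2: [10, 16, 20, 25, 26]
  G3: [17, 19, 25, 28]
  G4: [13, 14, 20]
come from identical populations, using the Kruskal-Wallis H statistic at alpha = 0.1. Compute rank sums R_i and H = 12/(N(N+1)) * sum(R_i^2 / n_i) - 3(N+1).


Step 1: Combine all N = 15 observations and assign midranks.
sorted (value, group, rank): (10,G1,1.5), (10,G2,1.5), (11,G1,3), (13,G4,4), (14,G1,5.5), (14,G4,5.5), (16,G2,7), (17,G3,8), (19,G3,9), (20,G2,10.5), (20,G4,10.5), (25,G2,12.5), (25,G3,12.5), (26,G2,14), (28,G3,15)
Step 2: Sum ranks within each group.
R_1 = 10 (n_1 = 3)
R_2 = 45.5 (n_2 = 5)
R_3 = 44.5 (n_3 = 4)
R_4 = 20 (n_4 = 3)
Step 3: H = 12/(N(N+1)) * sum(R_i^2/n_i) - 3(N+1)
     = 12/(15*16) * (10^2/3 + 45.5^2/5 + 44.5^2/4 + 20^2/3) - 3*16
     = 0.050000 * 1075.78 - 48
     = 5.788958.
Step 4: Ties present; correction factor C = 1 - 24/(15^3 - 15) = 0.992857. Corrected H = 5.788958 / 0.992857 = 5.830606.
Step 5: Under H0, H ~ chi^2(3); p-value = 0.120149.
Step 6: alpha = 0.1. fail to reject H0.

H = 5.8306, df = 3, p = 0.120149, fail to reject H0.


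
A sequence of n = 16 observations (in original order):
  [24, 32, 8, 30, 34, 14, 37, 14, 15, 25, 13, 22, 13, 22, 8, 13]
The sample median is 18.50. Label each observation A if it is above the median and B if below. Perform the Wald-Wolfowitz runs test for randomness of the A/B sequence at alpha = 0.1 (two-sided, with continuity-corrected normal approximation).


Step 1: Compute median = 18.50; label A = above, B = below.
Labels in order: AABAABABBABABABB  (n_A = 8, n_B = 8)
Step 2: Count runs R = 12.
Step 3: Under H0 (random ordering), E[R] = 2*n_A*n_B/(n_A+n_B) + 1 = 2*8*8/16 + 1 = 9.0000.
        Var[R] = 2*n_A*n_B*(2*n_A*n_B - n_A - n_B) / ((n_A+n_B)^2 * (n_A+n_B-1)) = 14336/3840 = 3.7333.
        SD[R] = 1.9322.
Step 4: Continuity-corrected z = (R - 0.5 - E[R]) / SD[R] = (12 - 0.5 - 9.0000) / 1.9322 = 1.2939.
Step 5: Two-sided p-value via normal approximation = 2*(1 - Phi(|z|)) = 0.195709.
Step 6: alpha = 0.1. fail to reject H0.

R = 12, z = 1.2939, p = 0.195709, fail to reject H0.


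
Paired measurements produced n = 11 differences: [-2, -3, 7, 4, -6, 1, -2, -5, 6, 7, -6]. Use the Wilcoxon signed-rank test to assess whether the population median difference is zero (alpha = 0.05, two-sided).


Step 1: Drop any zero differences (none here) and take |d_i|.
|d| = [2, 3, 7, 4, 6, 1, 2, 5, 6, 7, 6]
Step 2: Midrank |d_i| (ties get averaged ranks).
ranks: |2|->2.5, |3|->4, |7|->10.5, |4|->5, |6|->8, |1|->1, |2|->2.5, |5|->6, |6|->8, |7|->10.5, |6|->8
Step 3: Attach original signs; sum ranks with positive sign and with negative sign.
W+ = 10.5 + 5 + 1 + 8 + 10.5 = 35
W- = 2.5 + 4 + 8 + 2.5 + 6 + 8 = 31
(Check: W+ + W- = 66 should equal n(n+1)/2 = 66.)
Step 4: Test statistic W = min(W+, W-) = 31.
Step 5: Ties in |d|, so use the tie-corrected normal approximation.
        E[W] = n(n+1)/4 = 11*12/4 = 33.
        Tie groups: |d|=2 (t=2), |d|=6 (t=3), |d|=7 (t=2); sum(t^3 - t) = 36.
        Var[W] = n(n+1)(2n+1)/24 - sum(t^3-t)/48 = 3036/24 - 36/48 = 125.75.
        z = (W - E[W]) / sqrt(Var[W]) = (31 - 33) / 11.2138 = -0.1784.
        Two-sided p = 2*Phi(z) = 0.858447.
Step 6: alpha = 0.05. fail to reject H0.

W+ = 35, W- = 31, W = min = 31, p = 0.858447, fail to reject H0.


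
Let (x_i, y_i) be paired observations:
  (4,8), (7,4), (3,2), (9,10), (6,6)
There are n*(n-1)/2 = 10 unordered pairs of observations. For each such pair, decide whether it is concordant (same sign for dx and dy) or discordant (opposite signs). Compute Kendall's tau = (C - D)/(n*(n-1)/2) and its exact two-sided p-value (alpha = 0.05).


Step 1: Enumerate the 10 unordered pairs (i,j) with i<j and classify each by sign(x_j-x_i) * sign(y_j-y_i).
  (1,2):dx=+3,dy=-4->D; (1,3):dx=-1,dy=-6->C; (1,4):dx=+5,dy=+2->C; (1,5):dx=+2,dy=-2->D
  (2,3):dx=-4,dy=-2->C; (2,4):dx=+2,dy=+6->C; (2,5):dx=-1,dy=+2->D; (3,4):dx=+6,dy=+8->C
  (3,5):dx=+3,dy=+4->C; (4,5):dx=-3,dy=-4->C
Step 2: C = 7, D = 3, total pairs = 10.
Step 3: tau = (C - D)/(n(n-1)/2) = (7 - 3)/10 = 0.400000.
Step 4: Exact two-sided p-value (enumerate n! = 120 permutations of y under H0): p = 0.483333.
Step 5: alpha = 0.05. fail to reject H0.

tau_b = 0.4000 (C=7, D=3), p = 0.483333, fail to reject H0.


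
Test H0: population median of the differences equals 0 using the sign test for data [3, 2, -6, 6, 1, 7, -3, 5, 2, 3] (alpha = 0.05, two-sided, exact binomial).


Step 1: Discard zero differences. Original n = 10; n_eff = number of nonzero differences = 10.
Nonzero differences (with sign): +3, +2, -6, +6, +1, +7, -3, +5, +2, +3
Step 2: Count signs: positive = 8, negative = 2.
Step 3: Under H0: P(positive) = 0.5, so the number of positives S ~ Bin(10, 0.5).
Step 4: Two-sided exact p-value = sum of Bin(10,0.5) probabilities at or below the observed probability = 0.109375.
Step 5: alpha = 0.05. fail to reject H0.

n_eff = 10, pos = 8, neg = 2, p = 0.109375, fail to reject H0.


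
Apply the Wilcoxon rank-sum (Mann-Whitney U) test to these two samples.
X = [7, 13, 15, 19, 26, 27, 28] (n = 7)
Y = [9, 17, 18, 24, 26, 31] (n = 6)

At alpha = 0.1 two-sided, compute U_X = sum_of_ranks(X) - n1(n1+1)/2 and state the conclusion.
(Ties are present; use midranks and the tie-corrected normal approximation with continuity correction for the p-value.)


Step 1: Combine and sort all 13 observations; assign midranks.
sorted (value, group): (7,X), (9,Y), (13,X), (15,X), (17,Y), (18,Y), (19,X), (24,Y), (26,X), (26,Y), (27,X), (28,X), (31,Y)
ranks: 7->1, 9->2, 13->3, 15->4, 17->5, 18->6, 19->7, 24->8, 26->9.5, 26->9.5, 27->11, 28->12, 31->13
Step 2: Rank sum for X: R1 = 1 + 3 + 4 + 7 + 9.5 + 11 + 12 = 47.5.
Step 3: U_X = R1 - n1(n1+1)/2 = 47.5 - 7*8/2 = 47.5 - 28 = 19.5.
       U_Y = n1*n2 - U_X = 42 - 19.5 = 22.5.
Step 4: Ties are present, so use the tie-corrected normal approximation (with continuity correction) for the p-value.
Step 5: p-value = 0.886248; compare to alpha = 0.1. fail to reject H0.

U_X = 19.5, p = 0.886248, fail to reject H0 at alpha = 0.1.


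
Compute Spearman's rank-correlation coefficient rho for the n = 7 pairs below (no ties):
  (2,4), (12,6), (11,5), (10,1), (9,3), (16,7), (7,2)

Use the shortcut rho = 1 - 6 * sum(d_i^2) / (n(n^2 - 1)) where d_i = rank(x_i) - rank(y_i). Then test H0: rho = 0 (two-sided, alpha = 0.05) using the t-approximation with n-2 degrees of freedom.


Step 1: Rank x and y separately (midranks; no ties here).
rank(x): 2->1, 12->6, 11->5, 10->4, 9->3, 16->7, 7->2
rank(y): 4->4, 6->6, 5->5, 1->1, 3->3, 7->7, 2->2
Step 2: d_i = R_x(i) - R_y(i); compute d_i^2.
  (1-4)^2=9, (6-6)^2=0, (5-5)^2=0, (4-1)^2=9, (3-3)^2=0, (7-7)^2=0, (2-2)^2=0
sum(d^2) = 18.
Step 3: rho = 1 - 6*18 / (7*(7^2 - 1)) = 1 - 108/336 = 0.678571.
Step 4: Under H0, t = rho * sqrt((n-2)/(1-rho^2)) = 2.0657 ~ t(5).
Step 5: Two-sided p-value from the t-distribution with 5 df = 0.093750.
Step 6: alpha = 0.05. fail to reject H0.

rho = 0.6786, p = 0.093750, fail to reject H0 at alpha = 0.05.


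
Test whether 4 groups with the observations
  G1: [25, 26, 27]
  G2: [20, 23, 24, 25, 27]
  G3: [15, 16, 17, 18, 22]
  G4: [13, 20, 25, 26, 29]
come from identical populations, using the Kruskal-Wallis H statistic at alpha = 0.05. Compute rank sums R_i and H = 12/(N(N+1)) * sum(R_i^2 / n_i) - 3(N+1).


Step 1: Combine all N = 18 observations and assign midranks.
sorted (value, group, rank): (13,G4,1), (15,G3,2), (16,G3,3), (17,G3,4), (18,G3,5), (20,G2,6.5), (20,G4,6.5), (22,G3,8), (23,G2,9), (24,G2,10), (25,G1,12), (25,G2,12), (25,G4,12), (26,G1,14.5), (26,G4,14.5), (27,G1,16.5), (27,G2,16.5), (29,G4,18)
Step 2: Sum ranks within each group.
R_1 = 43 (n_1 = 3)
R_2 = 54 (n_2 = 5)
R_3 = 22 (n_3 = 5)
R_4 = 52 (n_4 = 5)
Step 3: H = 12/(N(N+1)) * sum(R_i^2/n_i) - 3(N+1)
     = 12/(18*19) * (43^2/3 + 54^2/5 + 22^2/5 + 52^2/5) - 3*19
     = 0.035088 * 1837.13 - 57
     = 7.460819.
Step 4: Ties present; correction factor C = 1 - 42/(18^3 - 18) = 0.992776. Corrected H = 7.460819 / 0.992776 = 7.515107.
Step 5: Under H0, H ~ chi^2(3); p-value = 0.057172.
Step 6: alpha = 0.05. fail to reject H0.

H = 7.5151, df = 3, p = 0.057172, fail to reject H0.


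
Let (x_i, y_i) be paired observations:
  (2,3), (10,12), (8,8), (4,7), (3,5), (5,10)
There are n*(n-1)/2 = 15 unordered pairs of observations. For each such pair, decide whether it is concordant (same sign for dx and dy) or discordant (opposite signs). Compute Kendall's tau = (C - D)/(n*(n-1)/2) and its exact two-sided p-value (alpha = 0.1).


Step 1: Enumerate the 15 unordered pairs (i,j) with i<j and classify each by sign(x_j-x_i) * sign(y_j-y_i).
  (1,2):dx=+8,dy=+9->C; (1,3):dx=+6,dy=+5->C; (1,4):dx=+2,dy=+4->C; (1,5):dx=+1,dy=+2->C
  (1,6):dx=+3,dy=+7->C; (2,3):dx=-2,dy=-4->C; (2,4):dx=-6,dy=-5->C; (2,5):dx=-7,dy=-7->C
  (2,6):dx=-5,dy=-2->C; (3,4):dx=-4,dy=-1->C; (3,5):dx=-5,dy=-3->C; (3,6):dx=-3,dy=+2->D
  (4,5):dx=-1,dy=-2->C; (4,6):dx=+1,dy=+3->C; (5,6):dx=+2,dy=+5->C
Step 2: C = 14, D = 1, total pairs = 15.
Step 3: tau = (C - D)/(n(n-1)/2) = (14 - 1)/15 = 0.866667.
Step 4: Exact two-sided p-value (enumerate n! = 720 permutations of y under H0): p = 0.016667.
Step 5: alpha = 0.1. reject H0.

tau_b = 0.8667 (C=14, D=1), p = 0.016667, reject H0.


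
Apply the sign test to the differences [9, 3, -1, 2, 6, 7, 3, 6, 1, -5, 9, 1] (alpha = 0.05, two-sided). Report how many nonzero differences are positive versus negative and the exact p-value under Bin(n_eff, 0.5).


Step 1: Discard zero differences. Original n = 12; n_eff = number of nonzero differences = 12.
Nonzero differences (with sign): +9, +3, -1, +2, +6, +7, +3, +6, +1, -5, +9, +1
Step 2: Count signs: positive = 10, negative = 2.
Step 3: Under H0: P(positive) = 0.5, so the number of positives S ~ Bin(12, 0.5).
Step 4: Two-sided exact p-value = sum of Bin(12,0.5) probabilities at or below the observed probability = 0.038574.
Step 5: alpha = 0.05. reject H0.

n_eff = 12, pos = 10, neg = 2, p = 0.038574, reject H0.


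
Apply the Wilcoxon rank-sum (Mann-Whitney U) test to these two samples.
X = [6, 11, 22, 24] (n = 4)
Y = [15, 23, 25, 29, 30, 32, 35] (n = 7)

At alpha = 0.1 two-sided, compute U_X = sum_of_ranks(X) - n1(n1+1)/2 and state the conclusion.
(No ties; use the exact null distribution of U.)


Step 1: Combine and sort all 11 observations; assign midranks.
sorted (value, group): (6,X), (11,X), (15,Y), (22,X), (23,Y), (24,X), (25,Y), (29,Y), (30,Y), (32,Y), (35,Y)
ranks: 6->1, 11->2, 15->3, 22->4, 23->5, 24->6, 25->7, 29->8, 30->9, 32->10, 35->11
Step 2: Rank sum for X: R1 = 1 + 2 + 4 + 6 = 13.
Step 3: U_X = R1 - n1(n1+1)/2 = 13 - 4*5/2 = 13 - 10 = 3.
       U_Y = n1*n2 - U_X = 28 - 3 = 25.
Step 4: No ties, so the exact null distribution of U (based on enumerating the C(11,4) = 330 equally likely rank assignments) gives the two-sided p-value.
Step 5: p-value = 0.042424; compare to alpha = 0.1. reject H0.

U_X = 3, p = 0.042424, reject H0 at alpha = 0.1.


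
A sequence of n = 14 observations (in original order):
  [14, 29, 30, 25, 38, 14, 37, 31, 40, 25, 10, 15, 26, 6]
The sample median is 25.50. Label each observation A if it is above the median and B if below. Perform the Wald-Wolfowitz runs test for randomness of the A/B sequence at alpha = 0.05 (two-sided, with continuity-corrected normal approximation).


Step 1: Compute median = 25.50; label A = above, B = below.
Labels in order: BAABABAAABBBAB  (n_A = 7, n_B = 7)
Step 2: Count runs R = 9.
Step 3: Under H0 (random ordering), E[R] = 2*n_A*n_B/(n_A+n_B) + 1 = 2*7*7/14 + 1 = 8.0000.
        Var[R] = 2*n_A*n_B*(2*n_A*n_B - n_A - n_B) / ((n_A+n_B)^2 * (n_A+n_B-1)) = 8232/2548 = 3.2308.
        SD[R] = 1.7974.
Step 4: Continuity-corrected z = (R - 0.5 - E[R]) / SD[R] = (9 - 0.5 - 8.0000) / 1.7974 = 0.2782.
Step 5: Two-sided p-value via normal approximation = 2*(1 - Phi(|z|)) = 0.780879.
Step 6: alpha = 0.05. fail to reject H0.

R = 9, z = 0.2782, p = 0.780879, fail to reject H0.


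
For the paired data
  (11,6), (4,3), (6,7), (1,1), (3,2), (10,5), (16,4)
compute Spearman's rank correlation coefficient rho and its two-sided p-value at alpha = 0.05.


Step 1: Rank x and y separately (midranks; no ties here).
rank(x): 11->6, 4->3, 6->4, 1->1, 3->2, 10->5, 16->7
rank(y): 6->6, 3->3, 7->7, 1->1, 2->2, 5->5, 4->4
Step 2: d_i = R_x(i) - R_y(i); compute d_i^2.
  (6-6)^2=0, (3-3)^2=0, (4-7)^2=9, (1-1)^2=0, (2-2)^2=0, (5-5)^2=0, (7-4)^2=9
sum(d^2) = 18.
Step 3: rho = 1 - 6*18 / (7*(7^2 - 1)) = 1 - 108/336 = 0.678571.
Step 4: Under H0, t = rho * sqrt((n-2)/(1-rho^2)) = 2.0657 ~ t(5).
Step 5: Two-sided p-value from the t-distribution with 5 df = 0.093750.
Step 6: alpha = 0.05. fail to reject H0.

rho = 0.6786, p = 0.093750, fail to reject H0 at alpha = 0.05.


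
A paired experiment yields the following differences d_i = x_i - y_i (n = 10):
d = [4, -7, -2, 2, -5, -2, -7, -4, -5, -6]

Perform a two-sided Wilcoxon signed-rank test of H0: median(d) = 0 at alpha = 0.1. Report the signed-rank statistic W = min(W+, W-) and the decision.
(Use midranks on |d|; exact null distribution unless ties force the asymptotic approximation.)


Step 1: Drop any zero differences (none here) and take |d_i|.
|d| = [4, 7, 2, 2, 5, 2, 7, 4, 5, 6]
Step 2: Midrank |d_i| (ties get averaged ranks).
ranks: |4|->4.5, |7|->9.5, |2|->2, |2|->2, |5|->6.5, |2|->2, |7|->9.5, |4|->4.5, |5|->6.5, |6|->8
Step 3: Attach original signs; sum ranks with positive sign and with negative sign.
W+ = 4.5 + 2 = 6.5
W- = 9.5 + 2 + 6.5 + 2 + 9.5 + 4.5 + 6.5 + 8 = 48.5
(Check: W+ + W- = 55 should equal n(n+1)/2 = 55.)
Step 4: Test statistic W = min(W+, W-) = 6.5.
Step 5: Ties in |d|, so use the tie-corrected normal approximation.
        E[W] = n(n+1)/4 = 10*11/4 = 27.5.
        Tie groups: |d|=2 (t=3), |d|=4 (t=2), |d|=5 (t=2), |d|=7 (t=2); sum(t^3 - t) = 42.
        Var[W] = n(n+1)(2n+1)/24 - sum(t^3-t)/48 = 2310/24 - 42/48 = 95.375.
        z = (W - E[W]) / sqrt(Var[W]) = (6.5 - 27.5) / 9.7660 = -2.1503.
        Two-sided p = 2*Phi(z) = 0.031530.
Step 6: alpha = 0.1. reject H0.

W+ = 6.5, W- = 48.5, W = min = 6.5, p = 0.031530, reject H0.


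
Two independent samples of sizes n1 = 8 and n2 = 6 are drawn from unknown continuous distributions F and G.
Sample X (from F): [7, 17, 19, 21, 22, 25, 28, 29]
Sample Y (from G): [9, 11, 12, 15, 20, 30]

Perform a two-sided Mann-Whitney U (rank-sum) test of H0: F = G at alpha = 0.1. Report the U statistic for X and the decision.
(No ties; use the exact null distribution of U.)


Step 1: Combine and sort all 14 observations; assign midranks.
sorted (value, group): (7,X), (9,Y), (11,Y), (12,Y), (15,Y), (17,X), (19,X), (20,Y), (21,X), (22,X), (25,X), (28,X), (29,X), (30,Y)
ranks: 7->1, 9->2, 11->3, 12->4, 15->5, 17->6, 19->7, 20->8, 21->9, 22->10, 25->11, 28->12, 29->13, 30->14
Step 2: Rank sum for X: R1 = 1 + 6 + 7 + 9 + 10 + 11 + 12 + 13 = 69.
Step 3: U_X = R1 - n1(n1+1)/2 = 69 - 8*9/2 = 69 - 36 = 33.
       U_Y = n1*n2 - U_X = 48 - 33 = 15.
Step 4: No ties, so the exact null distribution of U (based on enumerating the C(14,8) = 3003 equally likely rank assignments) gives the two-sided p-value.
Step 5: p-value = 0.282384; compare to alpha = 0.1. fail to reject H0.

U_X = 33, p = 0.282384, fail to reject H0 at alpha = 0.1.


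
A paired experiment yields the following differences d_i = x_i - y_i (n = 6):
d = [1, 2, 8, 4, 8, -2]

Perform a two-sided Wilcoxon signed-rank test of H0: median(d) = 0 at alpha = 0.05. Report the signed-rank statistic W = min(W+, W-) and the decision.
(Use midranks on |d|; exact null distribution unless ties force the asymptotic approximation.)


Step 1: Drop any zero differences (none here) and take |d_i|.
|d| = [1, 2, 8, 4, 8, 2]
Step 2: Midrank |d_i| (ties get averaged ranks).
ranks: |1|->1, |2|->2.5, |8|->5.5, |4|->4, |8|->5.5, |2|->2.5
Step 3: Attach original signs; sum ranks with positive sign and with negative sign.
W+ = 1 + 2.5 + 5.5 + 4 + 5.5 = 18.5
W- = 2.5 = 2.5
(Check: W+ + W- = 21 should equal n(n+1)/2 = 21.)
Step 4: Test statistic W = min(W+, W-) = 2.5.
Step 5: Ties in |d|, so use the tie-corrected normal approximation.
        E[W] = n(n+1)/4 = 6*7/4 = 10.5.
        Tie groups: |d|=2 (t=2), |d|=8 (t=2); sum(t^3 - t) = 12.
        Var[W] = n(n+1)(2n+1)/24 - sum(t^3-t)/48 = 546/24 - 12/48 = 22.5.
        z = (W - E[W]) / sqrt(Var[W]) = (2.5 - 10.5) / 4.7434 = -1.6865.
        Two-sided p = 2*Phi(z) = 0.091690.
Step 6: alpha = 0.05. fail to reject H0.

W+ = 18.5, W- = 2.5, W = min = 2.5, p = 0.091690, fail to reject H0.


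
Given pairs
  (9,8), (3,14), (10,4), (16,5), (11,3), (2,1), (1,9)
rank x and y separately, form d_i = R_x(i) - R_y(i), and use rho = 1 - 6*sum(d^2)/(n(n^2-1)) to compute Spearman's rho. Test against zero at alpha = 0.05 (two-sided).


Step 1: Rank x and y separately (midranks; no ties here).
rank(x): 9->4, 3->3, 10->5, 16->7, 11->6, 2->2, 1->1
rank(y): 8->5, 14->7, 4->3, 5->4, 3->2, 1->1, 9->6
Step 2: d_i = R_x(i) - R_y(i); compute d_i^2.
  (4-5)^2=1, (3-7)^2=16, (5-3)^2=4, (7-4)^2=9, (6-2)^2=16, (2-1)^2=1, (1-6)^2=25
sum(d^2) = 72.
Step 3: rho = 1 - 6*72 / (7*(7^2 - 1)) = 1 - 432/336 = -0.285714.
Step 4: Under H0, t = rho * sqrt((n-2)/(1-rho^2)) = -0.6667 ~ t(5).
Step 5: Two-sided p-value from the t-distribution with 5 df = 0.534509.
Step 6: alpha = 0.05. fail to reject H0.

rho = -0.2857, p = 0.534509, fail to reject H0 at alpha = 0.05.


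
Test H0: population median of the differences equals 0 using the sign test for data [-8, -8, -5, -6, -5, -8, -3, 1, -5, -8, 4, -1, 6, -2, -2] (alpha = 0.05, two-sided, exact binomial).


Step 1: Discard zero differences. Original n = 15; n_eff = number of nonzero differences = 15.
Nonzero differences (with sign): -8, -8, -5, -6, -5, -8, -3, +1, -5, -8, +4, -1, +6, -2, -2
Step 2: Count signs: positive = 3, negative = 12.
Step 3: Under H0: P(positive) = 0.5, so the number of positives S ~ Bin(15, 0.5).
Step 4: Two-sided exact p-value = sum of Bin(15,0.5) probabilities at or below the observed probability = 0.035156.
Step 5: alpha = 0.05. reject H0.

n_eff = 15, pos = 3, neg = 12, p = 0.035156, reject H0.


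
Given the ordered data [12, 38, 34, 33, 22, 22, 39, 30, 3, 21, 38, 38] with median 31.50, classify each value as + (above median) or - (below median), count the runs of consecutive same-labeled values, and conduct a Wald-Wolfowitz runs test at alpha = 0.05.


Step 1: Compute median = 31.50; label A = above, B = below.
Labels in order: BAAABBABBBAA  (n_A = 6, n_B = 6)
Step 2: Count runs R = 6.
Step 3: Under H0 (random ordering), E[R] = 2*n_A*n_B/(n_A+n_B) + 1 = 2*6*6/12 + 1 = 7.0000.
        Var[R] = 2*n_A*n_B*(2*n_A*n_B - n_A - n_B) / ((n_A+n_B)^2 * (n_A+n_B-1)) = 4320/1584 = 2.7273.
        SD[R] = 1.6514.
Step 4: Continuity-corrected z = (R + 0.5 - E[R]) / SD[R] = (6 + 0.5 - 7.0000) / 1.6514 = -0.3028.
Step 5: Two-sided p-value via normal approximation = 2*(1 - Phi(|z|)) = 0.762069.
Step 6: alpha = 0.05. fail to reject H0.

R = 6, z = -0.3028, p = 0.762069, fail to reject H0.
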